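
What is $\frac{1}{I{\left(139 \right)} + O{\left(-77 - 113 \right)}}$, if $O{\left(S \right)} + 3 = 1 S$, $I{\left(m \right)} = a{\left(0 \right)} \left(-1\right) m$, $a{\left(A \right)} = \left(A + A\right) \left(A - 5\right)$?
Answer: $- \frac{1}{193} \approx -0.0051813$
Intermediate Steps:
$a{\left(A \right)} = 2 A \left(-5 + A\right)$
$I{\left(m \right)} = 0$ ($I{\left(m \right)} = 2 \cdot 0 \left(-5 + 0\right) \left(-1\right) m = 2 \cdot 0 \left(-5\right) \left(-1\right) m = 0 \left(-1\right) m = 0 m = 0$)
$O{\left(S \right)} = -3 + S$ ($O{\left(S \right)} = -3 + 1 S = -3 + S$)
$\frac{1}{I{\left(139 \right)} + O{\left(-77 - 113 \right)}} = \frac{1}{0 - 193} = \frac{1}{-193} = - \frac{1}{193}$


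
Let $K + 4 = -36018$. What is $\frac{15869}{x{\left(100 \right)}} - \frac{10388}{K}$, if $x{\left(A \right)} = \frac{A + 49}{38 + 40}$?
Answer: $\frac{3184923644}{383377} \approx 8307.5$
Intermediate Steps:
$K = -36022$ ($K = -4 - 36018 = -36022$)
$x{\left(A \right)} = \frac{49}{78} + \frac{A}{78}$ ($x{\left(A \right)} = \frac{49 + A}{78} = \left(49 + A\right) \frac{1}{78} = \frac{49}{78} + \frac{A}{78}$)
$\frac{15869}{x{\left(100 \right)}} - \frac{10388}{K} = \frac{15869}{\frac{49}{78} + \frac{1}{78} \cdot 100} - \frac{10388}{-36022} = \frac{15869}{\frac{49}{78} + \frac{50}{39}} - - \frac{742}{2573} = \frac{15869}{\frac{149}{78}} + \frac{742}{2573} = 15869 \cdot \frac{78}{149} + \frac{742}{2573} = \frac{1237782}{149} + \frac{742}{2573} = \frac{3184923644}{383377}$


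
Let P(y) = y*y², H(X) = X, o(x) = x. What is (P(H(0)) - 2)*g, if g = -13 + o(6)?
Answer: 14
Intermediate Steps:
P(y) = y³
g = -7 (g = -13 + 6 = -7)
(P(H(0)) - 2)*g = (0³ - 2)*(-7) = (0 - 2)*(-7) = -2*(-7) = 14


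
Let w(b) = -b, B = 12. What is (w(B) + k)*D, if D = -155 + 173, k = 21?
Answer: 162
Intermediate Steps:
D = 18
(w(B) + k)*D = (-1*12 + 21)*18 = (-12 + 21)*18 = 9*18 = 162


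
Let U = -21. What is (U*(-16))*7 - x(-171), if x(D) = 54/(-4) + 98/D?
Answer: 809197/342 ≈ 2366.1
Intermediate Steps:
x(D) = -27/2 + 98/D (x(D) = 54*(-¼) + 98/D = -27/2 + 98/D)
(U*(-16))*7 - x(-171) = -21*(-16)*7 - (-27/2 + 98/(-171)) = 336*7 - (-27/2 + 98*(-1/171)) = 2352 - (-27/2 - 98/171) = 2352 - 1*(-4813/342) = 2352 + 4813/342 = 809197/342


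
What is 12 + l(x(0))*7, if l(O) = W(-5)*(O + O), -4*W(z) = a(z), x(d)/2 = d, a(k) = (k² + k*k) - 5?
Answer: 12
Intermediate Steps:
a(k) = -5 + 2*k² (a(k) = (k² + k²) - 5 = 2*k² - 5 = -5 + 2*k²)
x(d) = 2*d
W(z) = 5/4 - z²/2 (W(z) = -(-5 + 2*z²)/4 = 5/4 - z²/2)
l(O) = -45*O/2 (l(O) = (5/4 - ½*(-5)²)*(O + O) = (5/4 - ½*25)*(2*O) = (5/4 - 25/2)*(2*O) = -45*O/2)
12 + l(x(0))*7 = 12 - 45*0*7 = 12 - 45/2*0*7 = 12 + 0*7 = 12 + 0 = 12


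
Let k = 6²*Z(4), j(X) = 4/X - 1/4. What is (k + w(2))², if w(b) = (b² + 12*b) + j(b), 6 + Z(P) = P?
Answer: 28561/16 ≈ 1785.1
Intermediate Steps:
Z(P) = -6 + P
j(X) = -¼ + 4/X (j(X) = 4/X - 1*¼ = 4/X - ¼ = -¼ + 4/X)
k = -72 (k = 6²*(-6 + 4) = 36*(-2) = -72)
w(b) = b² + 12*b + (16 - b)/(4*b) (w(b) = (b² + 12*b) + (16 - b)/(4*b) = b² + 12*b + (16 - b)/(4*b))
(k + w(2))² = (-72 + (-¼ + 2² + 4/2 + 12*2))² = (-72 + (-¼ + 4 + 4*(½) + 24))² = (-72 + (-¼ + 4 + 2 + 24))² = (-72 + 119/4)² = (-169/4)² = 28561/16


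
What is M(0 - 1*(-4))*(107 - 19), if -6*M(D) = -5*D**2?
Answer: 3520/3 ≈ 1173.3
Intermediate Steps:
M(D) = 5*D**2/6 (M(D) = -(-5)*D**2/6 = 5*D**2/6)
M(0 - 1*(-4))*(107 - 19) = (5*(0 - 1*(-4))**2/6)*(107 - 19) = (5*(0 + 4)**2/6)*88 = ((5/6)*4**2)*88 = ((5/6)*16)*88 = (40/3)*88 = 3520/3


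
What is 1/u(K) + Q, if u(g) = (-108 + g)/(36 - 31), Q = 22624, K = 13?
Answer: 429855/19 ≈ 22624.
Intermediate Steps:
u(g) = -108/5 + g/5 (u(g) = (-108 + g)/5 = (-108 + g)*(⅕) = -108/5 + g/5)
1/u(K) + Q = 1/(-108/5 + (⅕)*13) + 22624 = 1/(-108/5 + 13/5) + 22624 = 1/(-19) + 22624 = -1/19 + 22624 = 429855/19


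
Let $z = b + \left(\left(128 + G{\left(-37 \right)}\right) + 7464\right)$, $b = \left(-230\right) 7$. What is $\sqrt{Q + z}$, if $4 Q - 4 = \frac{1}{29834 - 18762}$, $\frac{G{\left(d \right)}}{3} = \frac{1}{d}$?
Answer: $\frac{\sqrt{62755058480421}}{102416} \approx 77.349$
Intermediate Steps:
$G{\left(d \right)} = \frac{3}{d}$
$Q = \frac{44289}{44288}$ ($Q = 1 + \frac{1}{4 \left(29834 - 18762\right)} = 1 + \frac{1}{4 \cdot 11072} = 1 + \frac{1}{4} \cdot \frac{1}{11072} = 1 + \frac{1}{44288} = \frac{44289}{44288} \approx 1.0$)
$b = -1610$
$z = \frac{221331}{37}$ ($z = -1610 + \left(\left(128 + \frac{3}{-37}\right) + 7464\right) = -1610 + \left(\left(128 + 3 \left(- \frac{1}{37}\right)\right) + 7464\right) = -1610 + \left(\left(128 - \frac{3}{37}\right) + 7464\right) = -1610 + \left(\frac{4733}{37} + 7464\right) = -1610 + \frac{280901}{37} = \frac{221331}{37} \approx 5981.9$)
$\sqrt{Q + z} = \sqrt{\frac{44289}{44288} + \frac{221331}{37}} = \sqrt{\frac{9803946021}{1638656}} = \frac{\sqrt{62755058480421}}{102416}$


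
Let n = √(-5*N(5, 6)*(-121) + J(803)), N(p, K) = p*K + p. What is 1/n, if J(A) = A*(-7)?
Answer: √15554/15554 ≈ 0.0080182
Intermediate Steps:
N(p, K) = p + K*p (N(p, K) = K*p + p = p + K*p)
J(A) = -7*A
n = √15554 (n = √(-25*(1 + 6)*(-121) - 7*803) = √(-25*7*(-121) - 5621) = √(-5*35*(-121) - 5621) = √(-175*(-121) - 5621) = √(21175 - 5621) = √15554 ≈ 124.72)
1/n = 1/(√15554) = √15554/15554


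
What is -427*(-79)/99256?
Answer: 33733/99256 ≈ 0.33986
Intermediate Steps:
-427*(-79)/99256 = 33733*(1/99256) = 33733/99256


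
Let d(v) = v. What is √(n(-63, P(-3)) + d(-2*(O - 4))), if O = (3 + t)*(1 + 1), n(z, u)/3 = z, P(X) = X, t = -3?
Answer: I*√181 ≈ 13.454*I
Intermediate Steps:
n(z, u) = 3*z
O = 0 (O = (3 - 3)*(1 + 1) = 0*2 = 0)
√(n(-63, P(-3)) + d(-2*(O - 4))) = √(3*(-63) - 2*(0 - 4)) = √(-189 - 2*(-4)) = √(-189 + 8) = √(-181) = I*√181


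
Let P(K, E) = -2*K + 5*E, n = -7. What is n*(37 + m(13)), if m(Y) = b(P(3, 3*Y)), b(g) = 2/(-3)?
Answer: -763/3 ≈ -254.33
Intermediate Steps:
b(g) = -⅔ (b(g) = 2*(-⅓) = -⅔)
m(Y) = -⅔
n*(37 + m(13)) = -7*(37 - ⅔) = -7*109/3 = -763/3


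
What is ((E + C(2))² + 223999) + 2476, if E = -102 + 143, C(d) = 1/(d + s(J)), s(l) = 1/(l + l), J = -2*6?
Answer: 504089676/2209 ≈ 2.2820e+5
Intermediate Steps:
J = -12
s(l) = 1/(2*l)
C(d) = 1/(-1/24 + d) (C(d) = 1/(d + (½)/(-12)) = 1/(d + (½)*(-1/12)) = 1/(d - 1/24) = 1/(-1/24 + d))
E = 41
((E + C(2))² + 223999) + 2476 = ((41 + 24/(-1 + 24*2))² + 223999) + 2476 = ((41 + 24/(-1 + 48))² + 223999) + 2476 = ((41 + 24/47)² + 223999) + 2476 = ((1951/47)² + 223999) + 2476 = (3806401/2209 + 223999) + 2476 = 498620192/2209 + 2476 = 504089676/2209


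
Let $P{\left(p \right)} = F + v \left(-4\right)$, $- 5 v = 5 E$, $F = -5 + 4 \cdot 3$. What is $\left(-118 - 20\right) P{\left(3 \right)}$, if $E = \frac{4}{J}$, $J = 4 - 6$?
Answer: $138$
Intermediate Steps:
$J = -2$ ($J = 4 - 6 = -2$)
$F = 7$ ($F = -5 + 12 = 7$)
$E = -2$ ($E = \frac{4}{-2} = 4 \left(- \frac{1}{2}\right) = -2$)
$v = 2$ ($v = - \frac{5 \left(-2\right)}{5} = \left(- \frac{1}{5}\right) \left(-10\right) = 2$)
$P{\left(p \right)} = -1$ ($P{\left(p \right)} = 7 + 2 \left(-4\right) = 7 - 8 = -1$)
$\left(-118 - 20\right) P{\left(3 \right)} = \left(-118 - 20\right) \left(-1\right) = \left(-138\right) \left(-1\right) = 138$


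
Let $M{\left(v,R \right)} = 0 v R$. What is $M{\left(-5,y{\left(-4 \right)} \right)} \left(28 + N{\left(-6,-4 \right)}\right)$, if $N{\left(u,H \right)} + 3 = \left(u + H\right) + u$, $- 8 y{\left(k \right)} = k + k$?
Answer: $0$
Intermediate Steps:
$y{\left(k \right)} = - \frac{k}{4}$ ($y{\left(k \right)} = - \frac{k + k}{8} = - \frac{2 k}{8} = - \frac{k}{4}$)
$M{\left(v,R \right)} = 0$ ($M{\left(v,R \right)} = 0 R = 0$)
$N{\left(u,H \right)} = -3 + H + 2 u$ ($N{\left(u,H \right)} = -3 + \left(\left(u + H\right) + u\right) = -3 + \left(\left(H + u\right) + u\right) = -3 + \left(H + 2 u\right) = -3 + H + 2 u$)
$M{\left(-5,y{\left(-4 \right)} \right)} \left(28 + N{\left(-6,-4 \right)}\right) = 0 \left(28 - 19\right) = 0 \cdot 9 = 0$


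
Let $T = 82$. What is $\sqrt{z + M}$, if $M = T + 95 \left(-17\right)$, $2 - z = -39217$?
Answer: $\sqrt{37686} \approx 194.13$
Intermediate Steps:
$z = 39219$ ($z = 2 - -39217 = 2 + 39217 = 39219$)
$M = -1533$ ($M = 82 + 95 \left(-17\right) = 82 - 1615 = -1533$)
$\sqrt{z + M} = \sqrt{39219 - 1533} = \sqrt{37686}$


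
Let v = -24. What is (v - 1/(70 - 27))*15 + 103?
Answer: -11066/43 ≈ -257.35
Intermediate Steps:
(v - 1/(70 - 27))*15 + 103 = (-24 - 1/(70 - 27))*15 + 103 = (-24 - 1/43)*15 + 103 = -1033/43*15 + 103 = -15495/43 + 103 = -11066/43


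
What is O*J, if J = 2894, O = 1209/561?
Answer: 1166282/187 ≈ 6236.8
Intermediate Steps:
O = 403/187 (O = 1209*(1/561) = 403/187 ≈ 2.1551)
O*J = (403/187)*2894 = 1166282/187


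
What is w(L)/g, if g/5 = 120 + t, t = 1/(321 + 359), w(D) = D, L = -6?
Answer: -816/81601 ≈ -0.0099999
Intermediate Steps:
t = 1/680 ≈ 0.0014706
g = 81601/136 (g = 5*(120 + 1/680) = 5*(81601/680) = 81601/136 ≈ 600.01)
w(L)/g = -6/81601/136 = -6*136/81601 = -816/81601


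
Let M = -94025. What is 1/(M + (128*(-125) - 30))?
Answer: -1/110055 ≈ -9.0864e-6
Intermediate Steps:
1/(M + (128*(-125) - 30)) = 1/(-94025 + (128*(-125) - 30)) = 1/(-94025 + (-16000 - 30)) = 1/(-94025 - 16030) = 1/(-110055) = -1/110055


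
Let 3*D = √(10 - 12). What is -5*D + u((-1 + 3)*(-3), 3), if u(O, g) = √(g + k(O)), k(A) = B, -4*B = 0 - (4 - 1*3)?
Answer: √13/2 - 5*I*√2/3 ≈ 1.8028 - 2.357*I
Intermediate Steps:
B = ¼ (B = -(0 - (4 - 1*3))/4 = -(0 - (4 - 3))/4 = -(0 - 1*1)/4 = -(0 - 1)/4 = -¼*(-1) = ¼ ≈ 0.25000)
k(A) = ¼
u(O, g) = √(¼ + g) (u(O, g) = √(g + ¼) = √(¼ + g))
D = I*√2/3 (D = √(10 - 12)/3 = √(-2)/3 = (I*√2)/3 = I*√2/3 ≈ 0.4714*I)
-5*D + u((-1 + 3)*(-3), 3) = -5*I*√2/3 + √(1 + 4*3)/2 = -5*I*√2/3 + √(1 + 12)/2 = -5*I*√2/3 + √13/2 = √13/2 - 5*I*√2/3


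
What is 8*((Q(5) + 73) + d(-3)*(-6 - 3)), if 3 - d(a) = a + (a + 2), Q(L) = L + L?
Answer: 160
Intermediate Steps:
Q(L) = 2*L
d(a) = 1 - 2*a (d(a) = 3 - (a + (a + 2)) = 3 - (a + (2 + a)) = 3 - (2 + 2*a) = 3 + (-2 - 2*a) = 1 - 2*a)
8*((Q(5) + 73) + d(-3)*(-6 - 3)) = 8*((2*5 + 73) + (1 - 2*(-3))*(-6 - 3)) = 8*((10 + 73) + (1 + 6)*(-9)) = 8*(83 + 7*(-9)) = 8*(83 - 63) = 8*20 = 160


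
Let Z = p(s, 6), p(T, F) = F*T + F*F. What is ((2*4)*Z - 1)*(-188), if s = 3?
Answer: -81028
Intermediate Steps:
p(T, F) = F² + F*T (p(T, F) = F*T + F² = F² + F*T)
Z = 54 (Z = 6*(6 + 3) = 6*9 = 54)
((2*4)*Z - 1)*(-188) = ((2*4)*54 - 1)*(-188) = (8*54 - 1)*(-188) = (432 - 1)*(-188) = 431*(-188) = -81028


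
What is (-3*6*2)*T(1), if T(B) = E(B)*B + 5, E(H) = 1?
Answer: -216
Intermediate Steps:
T(B) = 5 + B (T(B) = 1*B + 5 = B + 5 = 5 + B)
(-3*6*2)*T(1) = (-3*6*2)*(5 + 1) = -18*2*6 = -36*6 = -216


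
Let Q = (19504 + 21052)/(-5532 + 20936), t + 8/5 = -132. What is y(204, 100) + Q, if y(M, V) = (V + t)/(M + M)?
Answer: 834858/327335 ≈ 2.5505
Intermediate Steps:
t = -668/5 (t = -8/5 - 132 = -668/5 ≈ -133.60)
Q = 10139/3851 (Q = 40556/15404 = 40556*(1/15404) = 10139/3851 ≈ 2.6328)
y(M, V) = (-668/5 + V)/(2*M) (y(M, V) = (V - 668/5)/(M + M) = (-668/5 + V)/((2*M)) = (-668/5 + V)*(1/(2*M)) = (-668/5 + V)/(2*M))
y(204, 100) + Q = (⅒)*(-668 + 5*100)/204 + 10139/3851 = (⅒)*(1/204)*(-668 + 500) + 10139/3851 = (⅒)*(1/204)*(-168) + 10139/3851 = -7/85 + 10139/3851 = 834858/327335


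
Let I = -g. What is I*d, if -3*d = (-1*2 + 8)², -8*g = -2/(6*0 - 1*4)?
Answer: -¾ ≈ -0.75000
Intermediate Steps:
g = -1/16 (g = -(-1)/(4*(6*0 - 1*4)) = -(-1)/(4*(0 - 4)) = -(-1)/(4*(-4)) = -(-1)*(-1)/(4*4) = -⅛*½ = -1/16 ≈ -0.062500)
I = 1/16 (I = -1*(-1/16) = 1/16 ≈ 0.062500)
d = -12 (d = -(-1*2 + 8)²/3 = -(-2 + 8)²/3 = -⅓*6² = -⅓*36 = -12)
I*d = (1/16)*(-12) = -¾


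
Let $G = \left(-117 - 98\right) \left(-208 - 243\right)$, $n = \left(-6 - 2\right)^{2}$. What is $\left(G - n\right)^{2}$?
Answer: $9389803801$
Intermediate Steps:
$n = 64$ ($n = \left(-8\right)^{2} = 64$)
$G = 96965$ ($G = \left(-215\right) \left(-451\right) = 96965$)
$\left(G - n\right)^{2} = \left(96965 - 64\right)^{2} = 96901^{2} = 9389803801$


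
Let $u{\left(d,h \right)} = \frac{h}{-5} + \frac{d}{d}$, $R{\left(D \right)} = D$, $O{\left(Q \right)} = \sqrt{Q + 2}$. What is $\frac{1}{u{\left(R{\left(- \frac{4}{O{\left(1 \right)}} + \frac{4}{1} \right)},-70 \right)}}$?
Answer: $\frac{1}{15} \approx 0.066667$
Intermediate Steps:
$O{\left(Q \right)} = \sqrt{2 + Q}$
$u{\left(d,h \right)} = 1 - \frac{h}{5}$ ($u{\left(d,h \right)} = h \left(- \frac{1}{5}\right) + 1 = - \frac{h}{5} + 1 = 1 - \frac{h}{5}$)
$\frac{1}{u{\left(R{\left(- \frac{4}{O{\left(1 \right)}} + \frac{4}{1} \right)},-70 \right)}} = \frac{1}{1 - -14} = \frac{1}{1 + 14} = \frac{1}{15}$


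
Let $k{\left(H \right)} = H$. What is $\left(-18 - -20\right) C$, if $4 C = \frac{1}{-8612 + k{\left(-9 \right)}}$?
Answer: $- \frac{1}{17242} \approx -5.7998 \cdot 10^{-5}$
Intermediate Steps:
$C = - \frac{1}{34484}$ ($C = \frac{1}{4 \left(-8612 - 9\right)} = \frac{1}{4 \left(-8621\right)} = \frac{1}{4} \left(- \frac{1}{8621}\right) = - \frac{1}{34484} \approx -2.8999 \cdot 10^{-5}$)
$\left(-18 - -20\right) C = \left(-18 - -20\right) \left(- \frac{1}{34484}\right) = \left(-18 + 20\right) \left(- \frac{1}{34484}\right) = 2 \left(- \frac{1}{34484}\right) = - \frac{1}{17242}$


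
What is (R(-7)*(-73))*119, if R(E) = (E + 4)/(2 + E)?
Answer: -26061/5 ≈ -5212.2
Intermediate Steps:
R(E) = (4 + E)/(2 + E)
(R(-7)*(-73))*119 = (((4 - 7)/(2 - 7))*(-73))*119 = ((-3/(-5))*(-73))*119 = (-⅕*(-3)*(-73))*119 = ((⅗)*(-73))*119 = -219/5*119 = -26061/5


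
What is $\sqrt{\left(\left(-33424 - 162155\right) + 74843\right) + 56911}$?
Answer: $5 i \sqrt{2553} \approx 252.64 i$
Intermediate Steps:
$\sqrt{\left(\left(-33424 - 162155\right) + 74843\right) + 56911} = \sqrt{\left(-195579 + 74843\right) + 56911} = \sqrt{-120736 + 56911} = \sqrt{-63825} = 5 i \sqrt{2553}$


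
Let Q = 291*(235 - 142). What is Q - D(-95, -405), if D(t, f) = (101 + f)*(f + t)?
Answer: -124937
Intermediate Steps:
Q = 27063 (Q = 291*93 = 27063)
Q - D(-95, -405) = 27063 - ((-405)² + 101*(-405) + 101*(-95) - 405*(-95)) = 27063 - (164025 - 40905 - 9595 + 38475) = 27063 - 1*152000 = 27063 - 152000 = -124937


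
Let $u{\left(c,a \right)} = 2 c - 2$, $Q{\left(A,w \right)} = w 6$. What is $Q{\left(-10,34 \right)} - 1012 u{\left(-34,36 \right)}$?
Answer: $71044$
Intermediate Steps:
$Q{\left(A,w \right)} = 6 w$
$u{\left(c,a \right)} = -2 + 2 c$
$Q{\left(-10,34 \right)} - 1012 u{\left(-34,36 \right)} = 6 \cdot 34 - 1012 \left(-2 + 2 \left(-34\right)\right) = 204 - 1012 \left(-2 - 68\right) = 204 - -70840 = 204 + 70840 = 71044$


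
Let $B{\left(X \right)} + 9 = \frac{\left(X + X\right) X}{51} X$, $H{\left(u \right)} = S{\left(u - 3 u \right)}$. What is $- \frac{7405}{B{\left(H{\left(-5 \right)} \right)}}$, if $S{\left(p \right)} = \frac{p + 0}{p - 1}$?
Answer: $\frac{275310495}{332611} \approx 827.73$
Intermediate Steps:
$S{\left(p \right)} = \frac{p}{-1 + p}$
$H{\left(u \right)} = - \frac{2 u}{-1 - 2 u}$ ($H{\left(u \right)} = \frac{u - 3 u}{-1 + \left(u - 3 u\right)} = \frac{\left(-2\right) u}{-1 - 2 u} = - \frac{2 u}{-1 - 2 u}$)
$B{\left(X \right)} = -9 + \frac{2 X^{3}}{51}$ ($B{\left(X \right)} = -9 + \frac{\left(X + X\right) X}{51} X = -9 + 2 X X \frac{1}{51} X = -9 + 2 X^{2} \cdot \frac{1}{51} X = -9 + \frac{2 X^{2}}{51} X = -9 + \frac{2 X^{3}}{51}$)
$- \frac{7405}{B{\left(H{\left(-5 \right)} \right)}} = - \frac{7405}{-9 + \frac{2 \left(2 \left(-5\right) \frac{1}{1 + 2 \left(-5\right)}\right)^{3}}{51}} = - \frac{7405}{-9 + \frac{2 \left(2 \left(-5\right) \frac{1}{1 - 10}\right)^{3}}{51}} = - \frac{7405}{-9 + \frac{2 \left(2 \left(-5\right) \frac{1}{-9}\right)^{3}}{51}} = - \frac{7405}{-9 + \frac{2 \left(2 \left(-5\right) \left(- \frac{1}{9}\right)\right)^{3}}{51}} = - \frac{7405}{-9 + \frac{2 \left(\frac{10}{9}\right)^{3}}{51}} = - \frac{7405}{-9 + \frac{2}{51} \cdot \frac{1000}{729}} = - \frac{7405}{-9 + \frac{2000}{37179}} = - \frac{7405}{- \frac{332611}{37179}} = \left(-7405\right) \left(- \frac{37179}{332611}\right) = \frac{275310495}{332611}$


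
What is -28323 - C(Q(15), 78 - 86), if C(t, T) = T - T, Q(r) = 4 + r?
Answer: -28323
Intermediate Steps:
C(t, T) = 0
-28323 - C(Q(15), 78 - 86) = -28323 - 1*0 = -28323 + 0 = -28323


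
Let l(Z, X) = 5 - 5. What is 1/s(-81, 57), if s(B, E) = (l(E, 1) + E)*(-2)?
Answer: -1/114 ≈ -0.0087719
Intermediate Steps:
l(Z, X) = 0
s(B, E) = -2*E (s(B, E) = (0 + E)*(-2) = E*(-2) = -2*E)
1/s(-81, 57) = 1/(-2*57) = 1/(-114) = -1/114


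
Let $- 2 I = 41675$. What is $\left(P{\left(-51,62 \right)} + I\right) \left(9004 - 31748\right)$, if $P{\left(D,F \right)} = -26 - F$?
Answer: $475929572$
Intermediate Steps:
$I = - \frac{41675}{2}$ ($I = \left(- \frac{1}{2}\right) 41675 = - \frac{41675}{2} \approx -20838.0$)
$\left(P{\left(-51,62 \right)} + I\right) \left(9004 - 31748\right) = \left(\left(-26 - 62\right) - \frac{41675}{2}\right) \left(9004 - 31748\right) = \left(\left(-26 - 62\right) - \frac{41675}{2}\right) \left(-22744\right) = \left(-88 - \frac{41675}{2}\right) \left(-22744\right) = \left(- \frac{41851}{2}\right) \left(-22744\right) = 475929572$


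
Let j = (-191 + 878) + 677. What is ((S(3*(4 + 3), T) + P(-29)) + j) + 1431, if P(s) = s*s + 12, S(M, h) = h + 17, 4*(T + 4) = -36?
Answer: 3652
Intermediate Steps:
T = -13 (T = -4 + (¼)*(-36) = -4 - 9 = -13)
S(M, h) = 17 + h
P(s) = 12 + s² (P(s) = s² + 12 = 12 + s²)
j = 1364 (j = 687 + 677 = 1364)
((S(3*(4 + 3), T) + P(-29)) + j) + 1431 = (((17 - 13) + (12 + (-29)²)) + 1364) + 1431 = ((4 + (12 + 841)) + 1364) + 1431 = ((4 + 853) + 1364) + 1431 = (857 + 1364) + 1431 = 2221 + 1431 = 3652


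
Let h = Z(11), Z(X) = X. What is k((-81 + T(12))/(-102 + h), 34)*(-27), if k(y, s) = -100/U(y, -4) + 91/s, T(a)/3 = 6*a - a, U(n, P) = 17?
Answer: 2943/34 ≈ 86.559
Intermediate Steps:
T(a) = 15*a (T(a) = 3*(6*a - a) = 3*(5*a) = 15*a)
h = 11
k(y, s) = -100/17 + 91/s
k((-81 + T(12))/(-102 + h), 34)*(-27) = (-100/17 + 91/34)*(-27) = -109/34*(-27) = 2943/34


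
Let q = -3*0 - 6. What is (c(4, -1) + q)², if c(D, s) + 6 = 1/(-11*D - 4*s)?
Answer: 231361/1600 ≈ 144.60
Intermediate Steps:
c(D, s) = -6 + 1/(-11*D - 4*s)
q = -6 (q = 0 - 6 = -6)
(c(4, -1) + q)² = ((-1 - 66*4 - 24*(-1))/(4*(-1) + 11*4) - 6)² = ((-1 - 264 + 24)/(-4 + 44) - 6)² = (-241/40 - 6)² = (-481/40)² = 231361/1600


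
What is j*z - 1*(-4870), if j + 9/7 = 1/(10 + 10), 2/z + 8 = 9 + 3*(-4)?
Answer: 3750073/770 ≈ 4870.2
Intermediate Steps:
z = -2/11 (z = 2/(-8 + (9 + 3*(-4))) = 2/(-8 + (9 - 12)) = 2/(-8 - 3) = 2/(-11) = 2*(-1/11) = -2/11 ≈ -0.18182)
j = -173/140 (j = -9/7 + 1/(10 + 10) = -9/7 + 1/20 = -173/140 ≈ -1.2357)
j*z - 1*(-4870) = -173/140*(-2/11) - 1*(-4870) = 173/770 + 4870 = 3750073/770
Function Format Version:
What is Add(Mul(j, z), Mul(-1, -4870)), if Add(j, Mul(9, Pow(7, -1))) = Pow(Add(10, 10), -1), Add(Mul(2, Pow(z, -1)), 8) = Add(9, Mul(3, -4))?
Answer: Rational(3750073, 770) ≈ 4870.2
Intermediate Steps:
z = Rational(-2, 11) (z = Mul(2, Pow(Add(-8, Add(9, Mul(3, -4))), -1)) = Mul(2, Pow(Add(-8, Add(9, -12)), -1)) = Mul(2, Pow(Add(-8, -3), -1)) = Mul(2, Pow(-11, -1)) = Mul(2, Rational(-1, 11)) = Rational(-2, 11) ≈ -0.18182)
j = Rational(-173, 140) (j = Add(Rational(-9, 7), Pow(Add(10, 10), -1)) = Add(Rational(-9, 7), Pow(20, -1)) = Add(Rational(-9, 7), Rational(1, 20)) = Rational(-173, 140) ≈ -1.2357)
Add(Mul(j, z), Mul(-1, -4870)) = Add(Mul(Rational(-173, 140), Rational(-2, 11)), Mul(-1, -4870)) = Add(Rational(173, 770), 4870) = Rational(3750073, 770)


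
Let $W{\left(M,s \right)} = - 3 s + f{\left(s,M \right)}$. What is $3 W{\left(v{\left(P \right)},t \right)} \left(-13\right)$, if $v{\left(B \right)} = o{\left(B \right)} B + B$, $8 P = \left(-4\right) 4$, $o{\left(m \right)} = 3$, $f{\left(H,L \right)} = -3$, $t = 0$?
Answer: $117$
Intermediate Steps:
$P = -2$ ($P = \frac{\left(-4\right) 4}{8} = \frac{1}{8} \left(-16\right) = -2$)
$v{\left(B \right)} = 4 B$ ($v{\left(B \right)} = 3 B + B = 4 B$)
$W{\left(M,s \right)} = -3 - 3 s$ ($W{\left(M,s \right)} = - 3 s - 3 = -3 - 3 s$)
$3 W{\left(v{\left(P \right)},t \right)} \left(-13\right) = 3 \left(-3 - 0\right) \left(-13\right) = 3 \left(-3 + 0\right) \left(-13\right) = 3 \left(-3\right) \left(-13\right) = \left(-9\right) \left(-13\right) = 117$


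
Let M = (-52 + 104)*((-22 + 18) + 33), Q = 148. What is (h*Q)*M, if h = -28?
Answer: -6249152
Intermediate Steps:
M = 1508 (M = 52*(-4 + 33) = 52*29 = 1508)
(h*Q)*M = -28*148*1508 = -4144*1508 = -6249152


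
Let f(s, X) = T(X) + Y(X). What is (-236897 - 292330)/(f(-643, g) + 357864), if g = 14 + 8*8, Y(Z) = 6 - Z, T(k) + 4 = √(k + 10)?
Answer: -15779255823/10667687738 + 176409*√22/21335375476 ≈ -1.4791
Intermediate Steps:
T(k) = -4 + √(10 + k) (T(k) = -4 + √(k + 10) = -4 + √(10 + k))
g = 78 (g = 14 + 64 = 78)
f(s, X) = 2 + √(10 + X) - X (f(s, X) = (-4 + √(10 + X)) + (6 - X) = 2 + √(10 + X) - X)
(-236897 - 292330)/(f(-643, g) + 357864) = (-236897 - 292330)/((2 + √(10 + 78) - 1*78) + 357864) = -529227/((2 + √88 - 78) + 357864) = -529227/((2 + 2*√22 - 78) + 357864) = -529227/((-76 + 2*√22) + 357864) = -529227/(357788 + 2*√22)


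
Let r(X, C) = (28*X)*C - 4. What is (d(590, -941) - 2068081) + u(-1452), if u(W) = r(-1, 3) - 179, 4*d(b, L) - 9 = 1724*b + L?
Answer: -1814291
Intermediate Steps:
d(b, L) = 9/4 + 431*b + L/4 (d(b, L) = 9/4 + (1724*b + L)/4 = 9/4 + (L + 1724*b)/4 = 9/4 + (431*b + L/4) = 9/4 + 431*b + L/4)
r(X, C) = -4 + 28*C*X (r(X, C) = 28*C*X - 4 = -4 + 28*C*X)
u(W) = -267 (u(W) = (-4 + 28*3*(-1)) - 179 = (-4 - 84) - 179 = -88 - 179 = -267)
(d(590, -941) - 2068081) + u(-1452) = ((9/4 + 431*590 + (¼)*(-941)) - 2068081) - 267 = ((9/4 + 254290 - 941/4) - 2068081) - 267 = (254057 - 2068081) - 267 = -1814024 - 267 = -1814291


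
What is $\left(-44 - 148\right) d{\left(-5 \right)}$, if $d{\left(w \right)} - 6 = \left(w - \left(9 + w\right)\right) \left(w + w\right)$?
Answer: $-18432$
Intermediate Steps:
$d{\left(w \right)} = 6 - 18 w$ ($d{\left(w \right)} = 6 + \left(w - \left(9 + w\right)\right) \left(w + w\right) = 6 - 9 \cdot 2 w = 6 - 18 w$)
$\left(-44 - 148\right) d{\left(-5 \right)} = \left(-44 - 148\right) \left(6 - -90\right) = - 192 \left(6 + 90\right) = \left(-192\right) 96 = -18432$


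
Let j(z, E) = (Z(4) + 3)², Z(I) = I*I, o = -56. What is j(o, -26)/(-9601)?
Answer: -361/9601 ≈ -0.037600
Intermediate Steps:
Z(I) = I²
j(z, E) = 361 (j(z, E) = (4² + 3)² = (16 + 3)² = 19² = 361)
j(o, -26)/(-9601) = 361/(-9601) = 361*(-1/9601) = -361/9601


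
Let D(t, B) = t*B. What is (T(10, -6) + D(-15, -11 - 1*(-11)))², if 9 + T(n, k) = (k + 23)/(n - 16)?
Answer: 5041/36 ≈ 140.03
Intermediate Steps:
D(t, B) = B*t
T(n, k) = -9 + (23 + k)/(-16 + n) (T(n, k) = -9 + (k + 23)/(n - 16) = -9 + (23 + k)/(-16 + n))
(T(10, -6) + D(-15, -11 - 1*(-11)))² = ((167 - 6 - 9*10)/(-16 + 10) + (-11 - 1*(-11))*(-15))² = ((167 - 6 - 90)/(-6) + (-11 + 11)*(-15))² = (-⅙*71 + 0*(-15))² = (-71/6 + 0)² = (-71/6)² = 5041/36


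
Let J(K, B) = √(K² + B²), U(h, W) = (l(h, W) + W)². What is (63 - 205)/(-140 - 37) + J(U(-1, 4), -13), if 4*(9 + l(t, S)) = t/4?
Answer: 142/177 + √54122305/256 ≈ 29.540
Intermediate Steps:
l(t, S) = -9 + t/16 (l(t, S) = -9 + (t/4)/4 = -9 + t/16)
U(h, W) = (-9 + W + h/16)² (U(h, W) = ((-9 + h/16) + W)² = (-9 + W + h/16)²)
J(K, B) = √(B² + K²)
(63 - 205)/(-140 - 37) + J(U(-1, 4), -13) = (63 - 205)/(-140 - 37) + √((-13)² + ((-144 - 1 + 16*4)²/256)²) = -142/(-177) + √(169 + ((-144 - 1 + 64)²/256)²) = -142*(-1/177) + √(169 + ((1/256)*(-81)²)²) = 142/177 + √(169 + ((1/256)*6561)²) = 142/177 + √(169 + (6561/256)²) = 142/177 + √(169 + 43046721/65536) = 142/177 + √(54122305/65536) = 142/177 + √54122305/256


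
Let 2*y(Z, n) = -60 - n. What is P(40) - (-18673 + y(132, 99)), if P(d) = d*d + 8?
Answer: 40721/2 ≈ 20361.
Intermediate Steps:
y(Z, n) = -30 - n/2 (y(Z, n) = (-60 - n)/2 = -30 - n/2)
P(d) = 8 + d² (P(d) = d² + 8 = 8 + d²)
P(40) - (-18673 + y(132, 99)) = (8 + 40²) - (-18673 + (-30 - ½*99)) = (8 + 1600) - (-18673 + (-30 - 99/2)) = 1608 - (-18673 - 159/2) = 1608 - 1*(-37505/2) = 1608 + 37505/2 = 40721/2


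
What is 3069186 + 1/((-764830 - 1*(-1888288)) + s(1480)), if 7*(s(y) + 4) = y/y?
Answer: 24136628088301/7864179 ≈ 3.0692e+6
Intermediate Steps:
s(y) = -27/7 (s(y) = -4 + (y/y)/7 = -4 + (⅐)*1 = -4 + ⅐ = -27/7)
3069186 + 1/((-764830 - 1*(-1888288)) + s(1480)) = 3069186 + 1/((-764830 - 1*(-1888288)) - 27/7) = 3069186 + 1/((-764830 + 1888288) - 27/7) = 3069186 + 1/(1123458 - 27/7) = 3069186 + 1/(7864179/7) = 3069186 + 7/7864179 = 24136628088301/7864179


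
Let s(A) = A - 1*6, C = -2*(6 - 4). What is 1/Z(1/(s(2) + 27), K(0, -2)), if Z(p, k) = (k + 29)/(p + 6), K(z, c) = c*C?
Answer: 139/851 ≈ 0.16334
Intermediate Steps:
C = -4 (C = -2*2 = -4)
K(z, c) = -4*c (K(z, c) = c*(-4) = -4*c)
s(A) = -6 + A (s(A) = A - 6 = -6 + A)
Z(p, k) = (29 + k)/(6 + p)
1/Z(1/(s(2) + 27), K(0, -2)) = 1/((29 - 4*(-2))/(6 + 1/((-6 + 2) + 27))) = 1/((29 + 8)/(6 + 1/(-4 + 27))) = 1/(37/(6 + 1/23)) = 1/(37/(139/23)) = 1/((23/139)*37) = 1/(851/139) = 139/851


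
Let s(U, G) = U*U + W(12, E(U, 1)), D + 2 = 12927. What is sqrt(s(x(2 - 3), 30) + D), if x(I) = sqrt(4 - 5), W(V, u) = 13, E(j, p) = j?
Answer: sqrt(12937) ≈ 113.74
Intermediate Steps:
D = 12925 (D = -2 + 12927 = 12925)
x(I) = I (x(I) = sqrt(-1) = I)
s(U, G) = 13 + U**2 (s(U, G) = U*U + 13 = U**2 + 13 = 13 + U**2)
sqrt(s(x(2 - 3), 30) + D) = sqrt((13 + I**2) + 12925) = sqrt((13 - 1) + 12925) = sqrt(12 + 12925) = sqrt(12937)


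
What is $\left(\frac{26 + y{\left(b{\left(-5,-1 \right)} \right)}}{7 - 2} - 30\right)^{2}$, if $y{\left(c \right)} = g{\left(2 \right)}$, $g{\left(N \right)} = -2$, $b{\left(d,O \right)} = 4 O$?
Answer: $\frac{15876}{25} \approx 635.04$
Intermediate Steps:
$y{\left(c \right)} = -2$
$\left(\frac{26 + y{\left(b{\left(-5,-1 \right)} \right)}}{7 - 2} - 30\right)^{2} = \left(\frac{26 - 2}{7 - 2} - 30\right)^{2} = \left(\frac{24}{5} - 30\right)^{2} = \left(- \frac{126}{5}\right)^{2} = \frac{15876}{25}$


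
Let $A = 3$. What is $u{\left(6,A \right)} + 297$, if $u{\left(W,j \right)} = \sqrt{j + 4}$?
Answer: $297 + \sqrt{7} \approx 299.65$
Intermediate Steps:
$u{\left(W,j \right)} = \sqrt{4 + j}$
$u{\left(6,A \right)} + 297 = \sqrt{4 + 3} + 297 = \sqrt{7} + 297 = 297 + \sqrt{7}$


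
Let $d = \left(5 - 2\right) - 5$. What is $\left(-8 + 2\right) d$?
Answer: $12$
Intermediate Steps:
$d = -2$ ($d = 3 - 5 = -2$)
$\left(-8 + 2\right) d = \left(-8 + 2\right) \left(-2\right) = \left(-6\right) \left(-2\right) = 12$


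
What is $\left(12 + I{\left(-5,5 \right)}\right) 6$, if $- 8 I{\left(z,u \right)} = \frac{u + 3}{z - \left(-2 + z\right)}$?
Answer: $69$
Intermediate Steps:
$I{\left(z,u \right)} = - \frac{3}{16} - \frac{u}{16}$ ($I{\left(z,u \right)} = - \frac{\left(u + 3\right) \frac{1}{z - \left(-2 + z\right)}}{8} = - \frac{\left(3 + u\right) \frac{1}{2}}{8} = - \frac{\frac{3}{2} + \frac{u}{2}}{8} = - \frac{3}{16} - \frac{u}{16}$)
$\left(12 + I{\left(-5,5 \right)}\right) 6 = \left(12 - \frac{1}{2}\right) 6 = \frac{23}{2} \cdot 6 = 69$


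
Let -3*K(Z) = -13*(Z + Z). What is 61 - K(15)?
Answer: -69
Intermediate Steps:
K(Z) = 26*Z/3 (K(Z) = -(-13)*(Z + Z)/3 = -(-13)*2*Z/3 = -(-26)*Z/3 = 26*Z/3)
61 - K(15) = 61 - 26*15/3 = 61 - 1*130 = 61 - 130 = -69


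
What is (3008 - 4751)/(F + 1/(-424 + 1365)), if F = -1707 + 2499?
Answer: -1640163/745273 ≈ -2.2008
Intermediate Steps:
F = 792
(3008 - 4751)/(F + 1/(-424 + 1365)) = (3008 - 4751)/(792 + 1/(-424 + 1365)) = -1743/(792 + 1/941) = -1743/745273/941 = -1743*941/745273 = -1640163/745273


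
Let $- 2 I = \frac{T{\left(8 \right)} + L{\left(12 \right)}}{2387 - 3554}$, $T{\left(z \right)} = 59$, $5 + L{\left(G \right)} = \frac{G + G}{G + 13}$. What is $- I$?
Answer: $- \frac{229}{9725} \approx -0.023548$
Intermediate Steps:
$L{\left(G \right)} = -5 + \frac{2 G}{13 + G}$ ($L{\left(G \right)} = -5 + \frac{G + G}{G + 13} = -5 + \frac{2 G}{13 + G}$)
$I = \frac{229}{9725}$ ($I = - \frac{\left(59 + \frac{-65 - 36}{13 + 12}\right) \frac{1}{2387 - 3554}}{2} = - \frac{\left(59 + \frac{-65 - 36}{25}\right) \frac{1}{-1167}}{2} = - \frac{\left(59 + \frac{1}{25} \left(-101\right)\right) \left(- \frac{1}{1167}\right)}{2} = - \frac{\left(59 - \frac{101}{25}\right) \left(- \frac{1}{1167}\right)}{2} = - \frac{\frac{1374}{25} \left(- \frac{1}{1167}\right)}{2} = \left(- \frac{1}{2}\right) \left(- \frac{458}{9725}\right) = \frac{229}{9725} \approx 0.023548$)
$- I = \left(-1\right) \frac{229}{9725} = - \frac{229}{9725}$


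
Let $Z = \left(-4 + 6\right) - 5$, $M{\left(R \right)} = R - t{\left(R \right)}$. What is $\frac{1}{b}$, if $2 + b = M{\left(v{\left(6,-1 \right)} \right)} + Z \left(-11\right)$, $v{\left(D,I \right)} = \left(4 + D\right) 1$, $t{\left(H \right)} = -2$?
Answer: $\frac{1}{43} \approx 0.023256$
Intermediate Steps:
$v{\left(D,I \right)} = 4 + D$
$M{\left(R \right)} = 2 + R$ ($M{\left(R \right)} = R - -2 = R + 2 = 2 + R$)
$Z = -3$ ($Z = 2 - 5 = -3$)
$b = 43$ ($b = -2 + \left(\left(2 + \left(4 + 6\right)\right) - -33\right) = -2 + \left(\left(2 + 10\right) + 33\right) = -2 + \left(12 + 33\right) = -2 + 45 = 43$)
$\frac{1}{b} = \frac{1}{43}$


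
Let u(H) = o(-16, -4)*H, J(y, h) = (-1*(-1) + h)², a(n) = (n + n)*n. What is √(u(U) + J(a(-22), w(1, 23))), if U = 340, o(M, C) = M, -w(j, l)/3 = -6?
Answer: I*√5079 ≈ 71.267*I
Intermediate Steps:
w(j, l) = 18 (w(j, l) = -3*(-6) = 18)
a(n) = 2*n² (a(n) = (2*n)*n = 2*n²)
J(y, h) = (1 + h)²
u(H) = -16*H
√(u(U) + J(a(-22), w(1, 23))) = √(-16*340 + (1 + 18)²) = √(-5440 + 19²) = √(-5440 + 361) = √(-5079) = I*√5079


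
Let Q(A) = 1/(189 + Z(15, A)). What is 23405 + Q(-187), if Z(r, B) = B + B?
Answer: 4329924/185 ≈ 23405.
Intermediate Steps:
Z(r, B) = 2*B
Q(A) = 1/(189 + 2*A)
23405 + Q(-187) = 23405 + 1/(189 + 2*(-187)) = 23405 + 1/(189 - 374) = 23405 + 1/(-185) = 23405 - 1/185 = 4329924/185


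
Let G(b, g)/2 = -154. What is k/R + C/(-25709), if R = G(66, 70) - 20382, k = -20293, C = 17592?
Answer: 157734257/531919210 ≈ 0.29654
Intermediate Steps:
G(b, g) = -308 (G(b, g) = 2*(-154) = -308)
R = -20690 (R = -308 - 20382 = -20690)
k/R + C/(-25709) = -20293/(-20690) + 17592/(-25709) = -20293*(-1/20690) + 17592*(-1/25709) = 20293/20690 - 17592/25709 = 157734257/531919210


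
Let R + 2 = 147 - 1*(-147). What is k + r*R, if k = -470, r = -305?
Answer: -89530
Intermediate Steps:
R = 292 (R = -2 + (147 - 1*(-147)) = -2 + (147 + 147) = -2 + 294 = 292)
k + r*R = -470 - 305*292 = -470 - 89060 = -89530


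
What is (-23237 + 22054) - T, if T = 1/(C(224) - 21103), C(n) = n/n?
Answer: -24963665/21102 ≈ -1183.0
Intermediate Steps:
C(n) = 1
T = -1/21102 (T = 1/(1 - 21103) = 1/(-21102) = -1/21102 ≈ -4.7389e-5)
(-23237 + 22054) - T = (-23237 + 22054) - 1*(-1/21102) = -1183 + 1/21102 = -24963665/21102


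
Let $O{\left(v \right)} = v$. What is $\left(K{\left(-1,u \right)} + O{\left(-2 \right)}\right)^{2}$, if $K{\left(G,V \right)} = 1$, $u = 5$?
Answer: $1$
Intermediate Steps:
$\left(K{\left(-1,u \right)} + O{\left(-2 \right)}\right)^{2} = \left(1 - 2\right)^{2} = \left(-1\right)^{2} = 1$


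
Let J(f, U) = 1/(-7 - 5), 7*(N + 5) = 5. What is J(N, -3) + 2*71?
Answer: 1703/12 ≈ 141.92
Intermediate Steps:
N = -30/7 (N = -5 + (⅐)*5 = -5 + 5/7 = -30/7 ≈ -4.2857)
J(f, U) = -1/12 (J(f, U) = 1/(-12) = -1/12)
J(N, -3) + 2*71 = -1/12 + 2*71 = -1/12 + 142 = 1703/12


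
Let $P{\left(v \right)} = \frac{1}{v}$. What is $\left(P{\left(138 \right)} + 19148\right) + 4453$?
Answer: $\frac{3256939}{138} \approx 23601.0$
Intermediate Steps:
$\left(P{\left(138 \right)} + 19148\right) + 4453 = \left(\frac{1}{138} + 19148\right) + 4453 = \frac{2642425}{138} + 4453 = \frac{3256939}{138}$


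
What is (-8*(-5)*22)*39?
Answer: 34320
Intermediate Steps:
(-8*(-5)*22)*39 = (40*22)*39 = 880*39 = 34320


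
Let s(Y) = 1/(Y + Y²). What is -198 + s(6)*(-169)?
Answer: -8485/42 ≈ -202.02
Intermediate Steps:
-198 + s(6)*(-169) = -198 + (1/(6*(1 + 6)))*(-169) = -198 + ((⅙)/7)*(-169) = -198 + ((⅙)*(⅐))*(-169) = -198 + (1/42)*(-169) = -198 - 169/42 = -8485/42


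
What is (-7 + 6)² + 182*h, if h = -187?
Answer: -34033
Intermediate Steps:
(-7 + 6)² + 182*h = (-7 + 6)² + 182*(-187) = (-1)² - 34034 = 1 - 34034 = -34033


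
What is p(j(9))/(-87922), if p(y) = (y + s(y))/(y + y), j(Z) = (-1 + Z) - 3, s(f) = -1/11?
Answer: -27/4835710 ≈ -5.5835e-6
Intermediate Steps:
s(f) = -1/11 (s(f) = -1*1/11 = -1/11)
j(Z) = -4 + Z
p(y) = (-1/11 + y)/(2*y) (p(y) = (y - 1/11)/(y + y) = (-1/11 + y)/((2*y)) = (-1/11 + y)*(1/(2*y)) = (-1/11 + y)/(2*y))
p(j(9))/(-87922) = ((-1 + 11*(-4 + 9))/(22*(-4 + 9)))/(-87922) = ((1/22)*(-1 + 11*5)/5)*(-1/87922) = ((1/22)*(⅕)*(-1 + 55))*(-1/87922) = ((1/22)*(⅕)*54)*(-1/87922) = (27/55)*(-1/87922) = -27/4835710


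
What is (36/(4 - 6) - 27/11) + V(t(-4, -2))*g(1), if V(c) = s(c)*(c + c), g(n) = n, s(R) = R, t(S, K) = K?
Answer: -137/11 ≈ -12.455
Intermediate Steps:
V(c) = 2*c² (V(c) = c*(c + c) = c*(2*c) = 2*c²)
(36/(4 - 6) - 27/11) + V(t(-4, -2))*g(1) = (36/(4 - 6) - 27/11) + (2*(-2)²)*1 = (36/(-2) - 27*1/11) + (2*4)*1 = (36*(-½) - 27/11) + 8*1 = (-18 - 27/11) + 8 = -225/11 + 8 = -137/11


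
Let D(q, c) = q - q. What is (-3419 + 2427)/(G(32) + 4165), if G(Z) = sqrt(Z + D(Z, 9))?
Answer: -4131680/17347193 + 3968*sqrt(2)/17347193 ≈ -0.23785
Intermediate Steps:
D(q, c) = 0
G(Z) = sqrt(Z) (G(Z) = sqrt(Z + 0) = sqrt(Z))
(-3419 + 2427)/(G(32) + 4165) = (-3419 + 2427)/(sqrt(32) + 4165) = -992/(4*sqrt(2) + 4165) = -992/(4165 + 4*sqrt(2))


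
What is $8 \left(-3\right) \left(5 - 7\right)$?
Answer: $48$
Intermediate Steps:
$8 \left(-3\right) \left(5 - 7\right) = \left(-24\right) \left(-2\right) = 48$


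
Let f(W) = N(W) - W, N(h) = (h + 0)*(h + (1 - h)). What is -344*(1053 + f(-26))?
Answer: -362232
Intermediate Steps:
N(h) = h (N(h) = h*1 = h)
f(W) = 0 (f(W) = W - W = 0)
-344*(1053 + f(-26)) = -344*(1053 + 0) = -344*1053 = -362232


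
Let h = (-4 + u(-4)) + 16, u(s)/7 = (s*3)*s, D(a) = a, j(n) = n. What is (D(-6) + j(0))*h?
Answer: -2088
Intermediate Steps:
u(s) = 21*s² (u(s) = 7*((s*3)*s) = 7*((3*s)*s) = 7*(3*s²) = 21*s²)
h = 348 (h = (-4 + 21*(-4)²) + 16 = (-4 + 21*16) + 16 = (-4 + 336) + 16 = 332 + 16 = 348)
(D(-6) + j(0))*h = (-6 + 0)*348 = -6*348 = -2088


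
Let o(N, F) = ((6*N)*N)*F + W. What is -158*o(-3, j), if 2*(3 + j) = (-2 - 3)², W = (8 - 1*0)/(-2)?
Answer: -80422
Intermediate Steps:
W = -4 (W = (8 + 0)*(-½) = 8*(-½) = -4)
j = 19/2 (j = -3 + (-2 - 3)²/2 = -3 + (½)*(-5)² = -3 + (½)*25 = -3 + 25/2 = 19/2 ≈ 9.5000)
o(N, F) = -4 + 6*F*N² (o(N, F) = ((6*N)*N)*F - 4 = (6*N²)*F - 4 = 6*F*N² - 4 = -4 + 6*F*N²)
-158*o(-3, j) = -158*(-4 + 6*(19/2)*(-3)²) = -158*(-4 + 6*(19/2)*9) = -158*(-4 + 513) = -158*509 = -80422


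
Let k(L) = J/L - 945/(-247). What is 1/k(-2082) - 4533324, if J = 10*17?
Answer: -4364457423873/962750 ≈ -4.5333e+6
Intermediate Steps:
J = 170
k(L) = 945/247 + 170/L (k(L) = 170/L - 945/(-247) = 170/L - 945*(-1/247) = 170/L + 945/247 = 945/247 + 170/L)
1/k(-2082) - 4533324 = 1/(945/247 + 170/(-2082)) - 4533324 = 1/(945/247 + 170*(-1/2082)) - 4533324 = 1/(945/247 - 85/1041) - 4533324 = 1/(962750/257127) - 4533324 = 257127/962750 - 4533324 = -4364457423873/962750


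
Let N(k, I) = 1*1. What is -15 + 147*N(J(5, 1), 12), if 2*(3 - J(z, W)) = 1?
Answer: 132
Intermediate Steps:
J(z, W) = 5/2 (J(z, W) = 3 - ½*1 = 3 - ½ = 5/2)
N(k, I) = 1
-15 + 147*N(J(5, 1), 12) = -15 + 147*1 = -15 + 147 = 132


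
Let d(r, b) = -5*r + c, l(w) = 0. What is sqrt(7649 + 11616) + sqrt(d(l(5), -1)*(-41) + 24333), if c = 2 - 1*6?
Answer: sqrt(19265) + sqrt(24497) ≈ 295.31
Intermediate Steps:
c = -4 (c = 2 - 6 = -4)
d(r, b) = -4 - 5*r (d(r, b) = -5*r - 4 = -4 - 5*r)
sqrt(7649 + 11616) + sqrt(d(l(5), -1)*(-41) + 24333) = sqrt(7649 + 11616) + sqrt((-4 - 5*0)*(-41) + 24333) = sqrt(19265) + sqrt((-4 + 0)*(-41) + 24333) = sqrt(19265) + sqrt(-4*(-41) + 24333) = sqrt(19265) + sqrt(164 + 24333) = sqrt(19265) + sqrt(24497)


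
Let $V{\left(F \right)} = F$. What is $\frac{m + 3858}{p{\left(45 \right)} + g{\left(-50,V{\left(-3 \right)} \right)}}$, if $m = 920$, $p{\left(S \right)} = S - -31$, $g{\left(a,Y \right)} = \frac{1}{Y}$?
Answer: $\frac{14334}{227} \approx 63.145$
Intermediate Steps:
$p{\left(S \right)} = 31 + S$ ($p{\left(S \right)} = S + 31 = 31 + S$)
$\frac{m + 3858}{p{\left(45 \right)} + g{\left(-50,V{\left(-3 \right)} \right)}} = \frac{920 + 3858}{\left(31 + 45\right) + \frac{1}{-3}} = \frac{4778}{76 - \frac{1}{3}} = \frac{4778}{\frac{227}{3}} = 4778 \cdot \frac{3}{227} = \frac{14334}{227}$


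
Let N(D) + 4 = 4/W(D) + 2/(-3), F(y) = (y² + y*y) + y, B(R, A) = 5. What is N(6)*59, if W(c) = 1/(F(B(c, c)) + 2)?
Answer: 39530/3 ≈ 13177.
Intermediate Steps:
F(y) = y + 2*y² (F(y) = (y² + y²) + y = 2*y² + y = y + 2*y²)
W(c) = 1/57 (W(c) = 1/(5*(1 + 2*5) + 2) = 1/(5*(1 + 10) + 2) = 1/(5*11 + 2) = 1/(55 + 2) = 1/57)
N(D) = 670/3 (N(D) = -4 + (4/(1/57) + 2/(-3)) = -4 + (4*57 + 2*(-⅓)) = -4 + (228 - ⅔) = -4 + 682/3 = 670/3)
N(6)*59 = (670/3)*59 = 39530/3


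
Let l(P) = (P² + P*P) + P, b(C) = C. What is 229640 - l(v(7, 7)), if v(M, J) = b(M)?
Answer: 229535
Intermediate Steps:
v(M, J) = M
l(P) = P + 2*P² (l(P) = (P² + P²) + P = 2*P² + P = P + 2*P²)
229640 - l(v(7, 7)) = 229640 - 7*(1 + 2*7) = 229640 - 7*(1 + 14) = 229640 - 7*15 = 229640 - 1*105 = 229640 - 105 = 229535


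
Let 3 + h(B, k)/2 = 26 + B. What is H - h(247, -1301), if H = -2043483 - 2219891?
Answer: -4263914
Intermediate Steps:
h(B, k) = 46 + 2*B (h(B, k) = -6 + 2*(26 + B) = -6 + (52 + 2*B) = 46 + 2*B)
H = -4263374
H - h(247, -1301) = -4263374 - (46 + 2*247) = -4263374 - (46 + 494) = -4263374 - 1*540 = -4263374 - 540 = -4263914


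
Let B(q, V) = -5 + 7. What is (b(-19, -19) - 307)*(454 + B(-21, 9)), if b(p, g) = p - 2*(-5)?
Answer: -144096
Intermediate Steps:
B(q, V) = 2
b(p, g) = 10 + p (b(p, g) = p + 10 = 10 + p)
(b(-19, -19) - 307)*(454 + B(-21, 9)) = ((10 - 19) - 307)*(454 + 2) = (-9 - 307)*456 = -316*456 = -144096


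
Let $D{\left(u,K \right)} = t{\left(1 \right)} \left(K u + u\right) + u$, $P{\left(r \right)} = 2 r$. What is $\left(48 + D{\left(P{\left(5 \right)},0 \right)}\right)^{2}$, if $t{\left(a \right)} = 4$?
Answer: $9604$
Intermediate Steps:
$D{\left(u,K \right)} = 5 u + 4 K u$ ($D{\left(u,K \right)} = 4 \left(K u + u\right) + u = 4 \left(u + K u\right) + u = \left(4 u + 4 K u\right) + u = 5 u + 4 K u$)
$\left(48 + D{\left(P{\left(5 \right)},0 \right)}\right)^{2} = \left(48 + 2 \cdot 5 \left(5 + 4 \cdot 0\right)\right)^{2} = \left(48 + 10 \left(5 + 0\right)\right)^{2} = \left(48 + 10 \cdot 5\right)^{2} = \left(48 + 50\right)^{2} = 98^{2} = 9604$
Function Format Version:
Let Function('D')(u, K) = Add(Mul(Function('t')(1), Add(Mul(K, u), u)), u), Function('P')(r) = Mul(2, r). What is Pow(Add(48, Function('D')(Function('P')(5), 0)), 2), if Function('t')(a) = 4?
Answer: 9604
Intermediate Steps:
Function('D')(u, K) = Add(Mul(5, u), Mul(4, K, u)) (Function('D')(u, K) = Add(Mul(4, Add(Mul(K, u), u)), u) = Add(Mul(4, Add(u, Mul(K, u))), u) = Add(Add(Mul(4, u), Mul(4, K, u)), u) = Add(Mul(5, u), Mul(4, K, u)))
Pow(Add(48, Function('D')(Function('P')(5), 0)), 2) = Pow(Add(48, Mul(Mul(2, 5), Add(5, Mul(4, 0)))), 2) = Pow(Add(48, Mul(10, Add(5, 0))), 2) = Pow(Add(48, Mul(10, 5)), 2) = Pow(Add(48, 50), 2) = Pow(98, 2) = 9604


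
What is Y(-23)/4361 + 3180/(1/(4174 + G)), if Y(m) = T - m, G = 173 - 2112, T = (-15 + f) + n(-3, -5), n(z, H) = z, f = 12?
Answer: 30994935317/4361 ≈ 7.1073e+6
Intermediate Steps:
T = -6 (T = (-15 + 12) - 3 = -3 - 3 = -6)
G = -1939
Y(m) = -6 - m
Y(-23)/4361 + 3180/(1/(4174 + G)) = (-6 - 1*(-23))/4361 + 3180/(1/(4174 - 1939)) = (-6 + 23)*(1/4361) + 3180/(1/2235) = 17*(1/4361) + 3180/(1/2235) = 17/4361 + 3180*2235 = 17/4361 + 7107300 = 30994935317/4361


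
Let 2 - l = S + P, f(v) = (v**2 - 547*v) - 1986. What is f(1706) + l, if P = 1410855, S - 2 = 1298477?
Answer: -734064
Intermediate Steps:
S = 1298479 (S = 2 + 1298477 = 1298479)
f(v) = -1986 + v**2 - 547*v
l = -2709332 (l = 2 - (1298479 + 1410855) = 2 - 1*2709334 = 2 - 2709334 = -2709332)
f(1706) + l = (-1986 + 1706**2 - 547*1706) - 2709332 = (-1986 + 2910436 - 933182) - 2709332 = 1975268 - 2709332 = -734064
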